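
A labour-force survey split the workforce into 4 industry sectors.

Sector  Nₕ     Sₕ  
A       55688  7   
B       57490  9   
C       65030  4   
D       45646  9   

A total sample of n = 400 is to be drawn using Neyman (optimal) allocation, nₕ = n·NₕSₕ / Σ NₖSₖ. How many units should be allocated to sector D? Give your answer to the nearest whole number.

104

A: NₕSₕ = 55688·7 = 389816
B: NₕSₕ = 57490·9 = 517410
C: NₕSₕ = 65030·4 = 260120
D: NₕSₕ = 45646·9 = 410814
Σ NₕSₕ = 1578160.
n_D = 400·410814/1578160 = 104.125... → 104.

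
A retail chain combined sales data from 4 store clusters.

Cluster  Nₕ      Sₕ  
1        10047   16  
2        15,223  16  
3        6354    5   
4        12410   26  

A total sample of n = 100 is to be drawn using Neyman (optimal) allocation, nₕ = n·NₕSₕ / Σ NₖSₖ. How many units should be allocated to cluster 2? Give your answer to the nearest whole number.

Σ NₕSₕ = 10047·16 + 15223·16 + 6354·5 + 12410·26 = 758750.
Share for 2: 243568/758750 = 0.32101.
n_2 = 100 × 0.32101 = 32.101... → 32.

32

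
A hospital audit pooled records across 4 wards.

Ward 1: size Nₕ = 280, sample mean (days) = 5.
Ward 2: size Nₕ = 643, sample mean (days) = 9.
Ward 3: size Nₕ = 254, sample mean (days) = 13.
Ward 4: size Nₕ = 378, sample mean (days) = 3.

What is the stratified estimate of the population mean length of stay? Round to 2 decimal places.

x̄_st = (Σ Nₕx̄ₕ) / (Σ Nₕ) = (280·5 + 643·9 + 254·13 + 378·3) / 1555
= 11623 / 1555 = 7.4746... → 7.47.

7.47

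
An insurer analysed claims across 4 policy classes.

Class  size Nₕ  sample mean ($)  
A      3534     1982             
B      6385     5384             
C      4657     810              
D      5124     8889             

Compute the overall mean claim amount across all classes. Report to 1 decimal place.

4604.1

x̄_st = (Σ Nₕx̄ₕ) / (Σ Nₕ) = (3534·1982 + 6385·5384 + 4657·810 + 5124·8889) / 19700
= 90700634 / 19700 = 4604.093... → 4604.1.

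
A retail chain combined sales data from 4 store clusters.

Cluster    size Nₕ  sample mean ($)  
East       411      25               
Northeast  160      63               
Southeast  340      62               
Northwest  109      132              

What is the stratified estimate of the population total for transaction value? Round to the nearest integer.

East: 411·25 = 10275
Northeast: 160·63 = 10080
Southeast: 340·62 = 21080
Northwest: 109·132 = 14388
τ̂ = Σ Nₕx̄ₕ = 55823.

55823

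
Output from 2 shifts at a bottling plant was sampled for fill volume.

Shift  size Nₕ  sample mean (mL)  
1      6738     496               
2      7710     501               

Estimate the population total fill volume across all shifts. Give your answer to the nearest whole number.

7204758

1: 6738·496 = 3342048
2: 7710·501 = 3862710
τ̂ = Σ Nₕx̄ₕ = 7204758.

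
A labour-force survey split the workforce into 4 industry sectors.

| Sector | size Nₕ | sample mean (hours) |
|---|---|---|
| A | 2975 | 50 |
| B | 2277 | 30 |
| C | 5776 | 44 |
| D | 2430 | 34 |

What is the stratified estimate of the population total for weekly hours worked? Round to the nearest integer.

A: 2975·50 = 148750
B: 2277·30 = 68310
C: 5776·44 = 254144
D: 2430·34 = 82620
τ̂ = Σ Nₕx̄ₕ = 553824.

553824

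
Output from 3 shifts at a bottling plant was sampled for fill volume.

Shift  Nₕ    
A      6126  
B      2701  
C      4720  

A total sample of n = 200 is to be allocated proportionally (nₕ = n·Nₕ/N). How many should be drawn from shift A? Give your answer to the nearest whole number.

90

N = 6126 + 2701 + 4720 = 13547.
n_A = 200·6126/13547 = 90.441... → 90.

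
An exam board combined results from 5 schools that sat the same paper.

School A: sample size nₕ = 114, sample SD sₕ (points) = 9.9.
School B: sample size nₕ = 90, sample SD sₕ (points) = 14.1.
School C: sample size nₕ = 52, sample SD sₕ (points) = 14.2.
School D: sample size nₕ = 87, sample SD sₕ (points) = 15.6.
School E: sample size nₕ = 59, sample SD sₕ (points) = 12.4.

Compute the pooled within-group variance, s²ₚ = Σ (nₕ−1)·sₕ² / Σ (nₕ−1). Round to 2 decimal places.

A: (114−1)·9.9² = 113·98.01 = 11075.13
B: (90−1)·14.1² = 89·198.81 = 17694.09
C: (52−1)·14.2² = 51·201.64 = 10283.64
D: (87−1)·15.6² = 86·243.36 = 20928.96
E: (59−1)·12.4² = 58·153.76 = 8918.08
Numerator = 68899.9; denominator = Σ(nₕ−1) = 397.
s²ₚ = 68899.9/397 = 173.5514... → 173.55.

173.55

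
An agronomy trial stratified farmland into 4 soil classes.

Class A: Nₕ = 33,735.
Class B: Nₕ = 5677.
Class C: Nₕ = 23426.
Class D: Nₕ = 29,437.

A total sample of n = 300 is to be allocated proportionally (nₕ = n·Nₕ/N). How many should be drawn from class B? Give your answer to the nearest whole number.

18

N = 33735 + 5677 + 23426 + 29437 = 92275.
n_B = 300·5677/92275 = 18.457... → 18.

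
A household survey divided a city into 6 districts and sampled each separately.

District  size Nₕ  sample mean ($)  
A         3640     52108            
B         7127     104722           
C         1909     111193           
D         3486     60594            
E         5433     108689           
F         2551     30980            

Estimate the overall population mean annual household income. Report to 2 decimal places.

N = 3640 + 7127 + 1909 + 3486 + 5433 + 2551 = 24146.
Overall mean = Σ (Nₕ/N)·x̄ₕ — weight by population share, not a simple average.
Σ Nₕx̄ₕ = 3640·52108 + 7127·104722 + 1909·111193 + 3486·60594 + 5433·108689 + 2551·30980 = 189673120 + 746353694 + 212267437 + 211230684 + 590507337 + 79029980 = 2029062252.
Divide by N: 2029062252 / 24146 = 84033.0594... → 84033.06.

84033.06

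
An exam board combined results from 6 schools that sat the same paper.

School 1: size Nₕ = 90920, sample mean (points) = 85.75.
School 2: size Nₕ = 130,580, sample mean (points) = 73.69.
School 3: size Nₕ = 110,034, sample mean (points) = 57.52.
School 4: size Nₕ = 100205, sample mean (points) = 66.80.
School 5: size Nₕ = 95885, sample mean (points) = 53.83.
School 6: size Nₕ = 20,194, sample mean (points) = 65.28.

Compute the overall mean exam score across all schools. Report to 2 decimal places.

N = 547818; weights Wₕ = Nₕ/N = (0.1660, 0.2384, 0.2009, 0.1829, 0.1750, 0.0369).
x̄_st = Σ Wₕ·x̄ₕ = 0.1660·85.75 + 0.2384·73.69 + 0.2009·57.52 + 0.1829·66.80 + 0.1750·53.83 + 0.0369·65.28 ≈ 67.3973...
→ 67.40.

67.40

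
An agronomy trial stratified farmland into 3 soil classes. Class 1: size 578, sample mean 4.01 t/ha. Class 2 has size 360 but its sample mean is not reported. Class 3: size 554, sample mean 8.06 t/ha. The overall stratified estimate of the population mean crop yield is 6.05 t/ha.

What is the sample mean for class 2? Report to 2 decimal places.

6.23

N = 578 + 360 + 554 = 1492.
Overall total = μ·N = 6.05·1492 = 9026.6.
Subtract the known strata: 578·4.01 + 554·8.06 = 6783.02.
Remaining total for class 2: 9026.6 − 6783.02 = 2243.58.
Divide by its size: 2243.58 / 360 = 6.2322... → 6.23.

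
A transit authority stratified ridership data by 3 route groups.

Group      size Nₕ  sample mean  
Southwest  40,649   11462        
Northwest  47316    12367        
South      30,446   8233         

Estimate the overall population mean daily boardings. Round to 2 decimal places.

10993.39

N = 118411; weights Wₕ = Nₕ/N = (0.3433, 0.3996, 0.2571).
x̄_st = Σ Wₕ·x̄ₕ = 0.3433·11462 + 0.3996·12367 + 0.2571·8233 ≈ 10993.3851...
→ 10993.39.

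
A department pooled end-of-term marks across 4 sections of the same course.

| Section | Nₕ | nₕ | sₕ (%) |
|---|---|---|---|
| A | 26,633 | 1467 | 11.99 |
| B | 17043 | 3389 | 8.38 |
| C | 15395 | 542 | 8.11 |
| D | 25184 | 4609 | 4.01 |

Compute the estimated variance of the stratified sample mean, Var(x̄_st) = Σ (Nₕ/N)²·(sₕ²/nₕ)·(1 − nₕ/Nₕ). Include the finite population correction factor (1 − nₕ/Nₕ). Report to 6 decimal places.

N = 84255. Term for each stratum: Wₕ²sₕ²/nₕ·(1−nₕ/Nₕ).
Var(x̄_st) = 0.009252331 + 0.000679252 + 0.003908813 + 0.000254657 = 0.014095053 → 0.014095.

0.014095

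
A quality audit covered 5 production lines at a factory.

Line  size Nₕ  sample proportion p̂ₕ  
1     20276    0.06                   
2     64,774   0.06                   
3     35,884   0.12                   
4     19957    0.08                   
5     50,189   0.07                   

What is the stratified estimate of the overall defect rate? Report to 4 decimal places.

0.0760

N = 20276 + 64774 + 35884 + 19957 + 50189 = 191080.
Overall proportion = Σ (Nₕ/N)·p̂ₕ.
Σ Nₕp̂ₕ = 1216.56 + 3886.44 + 4306.08 + 1596.56 + 3513.23 = 14518.87.
14518.87 / 191080 = 0.075983... → 0.0760.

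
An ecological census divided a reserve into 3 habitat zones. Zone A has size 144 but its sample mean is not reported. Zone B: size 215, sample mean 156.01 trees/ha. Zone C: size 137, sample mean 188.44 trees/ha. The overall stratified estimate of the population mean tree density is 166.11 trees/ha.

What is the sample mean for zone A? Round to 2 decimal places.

N = 144 + 215 + 137 = 496.
Overall total = μ·N = 166.11·496 = 82390.56.
Subtract the known strata: 215·156.01 + 137·188.44 = 59358.43.
Remaining total for zone A: 82390.56 − 59358.43 = 23032.13.
Divide by its size: 23032.13 / 144 = 159.9453... → 159.95.

159.95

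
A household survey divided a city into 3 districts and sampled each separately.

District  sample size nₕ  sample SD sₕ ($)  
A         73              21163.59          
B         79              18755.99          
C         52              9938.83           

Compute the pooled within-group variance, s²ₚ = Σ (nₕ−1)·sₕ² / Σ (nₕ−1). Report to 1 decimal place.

A: (73−1)·21163.59² = 72·447897541.6881 = 32248623001.5432
B: (79−1)·18755.99² = 78·351787160.8801 = 27439398548.6478
C: (52−1)·9938.83² = 51·98780341.7689 = 5037797430.2139
Numerator = 64725818980.4049; denominator = Σ(nₕ−1) = 201.
s²ₚ = 64725818980.4049/201 = 322018999.903... → 322018999.9.

322018999.9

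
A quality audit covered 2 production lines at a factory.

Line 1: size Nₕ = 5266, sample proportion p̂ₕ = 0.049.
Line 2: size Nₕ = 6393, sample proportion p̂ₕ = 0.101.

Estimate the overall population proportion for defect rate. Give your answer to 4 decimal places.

0.0775

Wₕ = Nₕ/N with N = 11659: 0.4517, 0.5483.
p̂_st = 0.4517·0.049 + 0.5483·0.101 ≈ 0.077513... → 0.0775.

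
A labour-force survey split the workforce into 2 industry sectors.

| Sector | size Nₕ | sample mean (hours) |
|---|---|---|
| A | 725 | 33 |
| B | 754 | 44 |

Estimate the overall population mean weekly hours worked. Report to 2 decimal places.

N = 1479; weights Wₕ = Nₕ/N = (0.4902, 0.5098).
x̄_st = Σ Wₕ·x̄ₕ = 0.4902·33 + 0.5098·44 ≈ 38.6078...
→ 38.61.

38.61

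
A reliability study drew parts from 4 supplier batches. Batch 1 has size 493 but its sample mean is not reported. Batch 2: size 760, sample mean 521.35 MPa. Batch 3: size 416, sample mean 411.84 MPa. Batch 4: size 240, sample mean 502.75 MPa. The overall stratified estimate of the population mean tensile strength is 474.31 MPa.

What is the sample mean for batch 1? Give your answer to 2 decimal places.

440.66

N = 493 + 760 + 416 + 240 = 1909.
Overall total = μ·N = 474.31·1909 = 905457.79.
Subtract the known strata: 760·521.35 + 416·411.84 + 240·502.75 = 688211.44.
Remaining total for batch 1: 905457.79 − 688211.44 = 217246.35.
Divide by its size: 217246.35 / 493 = 440.6620... → 440.66.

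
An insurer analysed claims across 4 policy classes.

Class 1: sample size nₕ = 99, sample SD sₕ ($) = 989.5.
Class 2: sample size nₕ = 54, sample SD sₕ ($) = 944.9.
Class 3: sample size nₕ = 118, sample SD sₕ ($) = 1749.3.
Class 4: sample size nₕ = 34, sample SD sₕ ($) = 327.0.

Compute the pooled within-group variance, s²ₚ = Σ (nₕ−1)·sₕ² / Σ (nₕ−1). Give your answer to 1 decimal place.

1: (99−1)·989.5² = 98·979110.25 = 95952804.5
2: (54−1)·944.9² = 53·892836.01 = 47320308.53
3: (118−1)·1749.3² = 117·3060050.49 = 358025907.33
4: (34−1)·327.0² = 33·106929 = 3528657
Numerator = 504827677.36; denominator = Σ(nₕ−1) = 301.
s²ₚ = 504827677.36/301 = 1677168.363... → 1677168.4.

1677168.4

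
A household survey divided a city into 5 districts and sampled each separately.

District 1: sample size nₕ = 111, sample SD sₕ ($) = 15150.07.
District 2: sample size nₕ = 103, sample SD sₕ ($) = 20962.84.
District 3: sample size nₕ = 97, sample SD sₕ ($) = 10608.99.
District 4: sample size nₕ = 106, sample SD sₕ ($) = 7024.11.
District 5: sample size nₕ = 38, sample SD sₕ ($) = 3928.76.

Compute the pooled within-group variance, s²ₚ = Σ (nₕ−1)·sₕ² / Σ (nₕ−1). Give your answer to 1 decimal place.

1: (111−1)·15150.07² = 110·229524621.0049 = 25247708310.539
2: (103−1)·20962.84² = 102·439440660.8656 = 44822947408.2912
3: (97−1)·10608.99² = 96·112550668.8201 = 10804864206.7296
4: (106−1)·7024.11² = 105·49338121.2921 = 5180502735.6705
5: (38−1)·3928.76² = 37·15435155.1376 = 571100740.0912
Numerator = 86627123401.3215; denominator = Σ(nₕ−1) = 450.
s²ₚ = 86627123401.3215/450 = 192504718.670... → 192504718.7.

192504718.7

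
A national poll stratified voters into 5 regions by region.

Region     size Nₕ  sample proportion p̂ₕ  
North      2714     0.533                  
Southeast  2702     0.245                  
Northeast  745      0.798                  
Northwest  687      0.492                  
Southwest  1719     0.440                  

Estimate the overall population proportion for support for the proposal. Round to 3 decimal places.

N = 2714 + 2702 + 745 + 687 + 1719 = 8567.
Overall proportion = Σ (Nₕ/N)·p̂ₕ.
Σ Nₕp̂ₕ = 1446.562 + 661.99 + 594.51 + 338.004 + 756.36 = 3797.426.
3797.426 / 8567 = 0.44326... → 0.443.

0.443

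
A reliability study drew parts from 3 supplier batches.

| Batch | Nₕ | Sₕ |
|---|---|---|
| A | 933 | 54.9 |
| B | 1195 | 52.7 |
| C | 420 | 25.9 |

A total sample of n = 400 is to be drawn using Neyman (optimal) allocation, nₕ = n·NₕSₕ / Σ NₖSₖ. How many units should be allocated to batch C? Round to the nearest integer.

Σ NₕSₕ = 933·54.9 + 1195·52.7 + 420·25.9 = 125076.2.
Share for C: 10878/125076.2 = 0.08697.
n_C = 400 × 0.08697 = 34.788... → 35.

35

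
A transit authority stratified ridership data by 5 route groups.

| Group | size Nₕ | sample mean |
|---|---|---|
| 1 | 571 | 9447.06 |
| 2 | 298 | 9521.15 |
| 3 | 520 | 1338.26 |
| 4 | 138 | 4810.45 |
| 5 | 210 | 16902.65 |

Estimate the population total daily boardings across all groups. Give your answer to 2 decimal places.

13140867.76

Estimate total by summing Nₕ·x̄ₕ over strata.
571·9447.06 + 298·9521.15 + 520·1338.26 + 138·4810.45 + 210·16902.65 = 5394271.26 + 2837302.7 + 695895.2 + 663842.1 + 3549556.5 = 13140867.76.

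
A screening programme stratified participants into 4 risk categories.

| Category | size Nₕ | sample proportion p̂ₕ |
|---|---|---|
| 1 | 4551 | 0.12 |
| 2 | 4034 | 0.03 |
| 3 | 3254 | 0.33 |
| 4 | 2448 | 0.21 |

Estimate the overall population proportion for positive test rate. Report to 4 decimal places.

0.1578

N = 4551 + 4034 + 3254 + 2448 = 14287.
Overall proportion = Σ (Nₕ/N)·p̂ₕ.
Σ Nₕp̂ₕ = 546.12 + 121.02 + 1073.82 + 514.08 = 2255.04.
2255.04 / 14287 = 0.157839... → 0.1578.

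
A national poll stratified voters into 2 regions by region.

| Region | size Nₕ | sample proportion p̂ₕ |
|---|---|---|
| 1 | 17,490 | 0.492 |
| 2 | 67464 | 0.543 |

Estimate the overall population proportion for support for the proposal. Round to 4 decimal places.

0.5325

N = 17490 + 67464 = 84954.
Overall proportion = Σ (Nₕ/N)·p̂ₕ.
Σ Nₕp̂ₕ = 8605.08 + 36632.952 = 45238.032.
45238.032 / 84954 = 0.532500... → 0.5325.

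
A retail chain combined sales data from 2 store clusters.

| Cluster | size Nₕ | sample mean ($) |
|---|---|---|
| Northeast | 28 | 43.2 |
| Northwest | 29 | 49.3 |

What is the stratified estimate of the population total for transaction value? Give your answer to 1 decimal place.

Estimate total by summing Nₕ·x̄ₕ over strata.
28·43.2 + 29·49.3 = 1209.6 + 1429.7 = 2639.3.

2639.3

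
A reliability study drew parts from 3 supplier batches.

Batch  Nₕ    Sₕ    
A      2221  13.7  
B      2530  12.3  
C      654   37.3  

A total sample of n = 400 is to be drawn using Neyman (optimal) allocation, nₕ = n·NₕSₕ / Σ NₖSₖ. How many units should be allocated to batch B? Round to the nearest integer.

145

A: NₕSₕ = 2221·13.7 = 30427.7
B: NₕSₕ = 2530·12.3 = 31119
C: NₕSₕ = 654·37.3 = 24394.2
Σ NₕSₕ = 85940.9.
n_B = 400·31119/85940.9 = 144.839... → 145.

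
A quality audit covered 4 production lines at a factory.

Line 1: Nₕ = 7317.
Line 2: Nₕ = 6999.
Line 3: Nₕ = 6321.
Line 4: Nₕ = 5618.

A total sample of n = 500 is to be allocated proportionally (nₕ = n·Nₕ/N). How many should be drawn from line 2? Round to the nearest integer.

Share of line 2 = 6999/26255 = 0.26658.
Allocate 500 × 0.26658 = 133.289... → 133.

133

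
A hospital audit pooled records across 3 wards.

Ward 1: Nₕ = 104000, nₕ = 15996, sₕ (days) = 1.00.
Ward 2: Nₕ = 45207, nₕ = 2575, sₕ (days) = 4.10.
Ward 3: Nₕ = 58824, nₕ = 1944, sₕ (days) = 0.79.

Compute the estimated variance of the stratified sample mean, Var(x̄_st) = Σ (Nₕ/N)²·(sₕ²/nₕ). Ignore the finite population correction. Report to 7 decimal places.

0.0003496

N = 208031. Term for each stratum: Wₕ²sₕ²/nₕ.
Var(x̄_st) = 0.0000156242 + 0.0003082803 + 0.0000256691 = 0.0003495736 → 0.0003496.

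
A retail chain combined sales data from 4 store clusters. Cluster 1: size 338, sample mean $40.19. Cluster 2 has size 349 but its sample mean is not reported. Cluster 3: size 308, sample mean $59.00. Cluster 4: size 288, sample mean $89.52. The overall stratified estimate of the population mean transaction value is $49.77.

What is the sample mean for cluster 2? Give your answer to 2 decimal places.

18.10

Σ Nₕx̄ₕ = N·μ, so 349·x̄_2 = 1283·49.77 − (338·40.19 + 308·59.00 + 288·89.52).
= 63854.91 − 57537.98 = 6316.93.
x̄_2 = 6316.93 / 349 = 18.1001... → 18.10.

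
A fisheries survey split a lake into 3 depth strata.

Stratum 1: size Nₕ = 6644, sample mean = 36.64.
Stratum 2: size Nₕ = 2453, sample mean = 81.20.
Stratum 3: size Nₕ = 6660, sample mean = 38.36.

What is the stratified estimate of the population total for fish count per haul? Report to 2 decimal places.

698097.36

1: 6644·36.64 = 243436.16
2: 2453·81.20 = 199183.6
3: 6660·38.36 = 255477.6
τ̂ = Σ Nₕx̄ₕ = 698097.36.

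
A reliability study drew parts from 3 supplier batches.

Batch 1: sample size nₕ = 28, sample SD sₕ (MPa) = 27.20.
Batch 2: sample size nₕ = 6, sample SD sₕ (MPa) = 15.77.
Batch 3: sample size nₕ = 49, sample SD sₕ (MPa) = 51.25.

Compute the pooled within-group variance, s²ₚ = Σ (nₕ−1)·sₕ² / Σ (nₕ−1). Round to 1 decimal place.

1841.2

1: (28−1)·27.20² = 27·739.84 = 19975.68
2: (6−1)·15.77² = 5·248.6929 = 1243.4645
3: (49−1)·51.25² = 48·2626.5625 = 126075
Numerator = 147294.1445; denominator = Σ(nₕ−1) = 80.
s²ₚ = 147294.1445/80 = 1841.177... → 1841.2.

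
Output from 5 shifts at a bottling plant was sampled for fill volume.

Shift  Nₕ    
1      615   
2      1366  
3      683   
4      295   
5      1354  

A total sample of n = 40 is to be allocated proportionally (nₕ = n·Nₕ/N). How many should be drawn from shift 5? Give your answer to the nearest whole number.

Share of shift 5 = 1354/4313 = 0.31393.
Allocate 40 × 0.31393 = 12.557... → 13.

13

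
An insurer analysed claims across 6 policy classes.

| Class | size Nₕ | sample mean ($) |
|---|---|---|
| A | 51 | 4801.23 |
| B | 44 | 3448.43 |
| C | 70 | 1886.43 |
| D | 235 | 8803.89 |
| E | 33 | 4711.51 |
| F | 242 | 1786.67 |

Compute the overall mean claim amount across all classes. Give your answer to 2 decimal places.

N = 675; weights Wₕ = Nₕ/N = (0.0756, 0.0652, 0.1037, 0.3481, 0.0489, 0.3585).
x̄_st = Σ Wₕ·x̄ₕ = 0.0756·4801.23 + 0.0652·3448.43 + 0.1037·1886.43 + 0.3481·8803.89 + 0.0489·4711.51 + 0.3585·1786.67 ≈ 4719.1287...
→ 4719.13.

4719.13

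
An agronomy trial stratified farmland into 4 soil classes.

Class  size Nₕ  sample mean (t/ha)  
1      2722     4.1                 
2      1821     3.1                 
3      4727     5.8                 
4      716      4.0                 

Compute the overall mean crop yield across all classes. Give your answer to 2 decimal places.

4.72

N = 2722 + 1821 + 4727 + 716 = 9986.
Overall mean = Σ (Nₕ/N)·x̄ₕ — weight by population share, not a simple average.
Σ Nₕx̄ₕ = 2722·4.1 + 1821·3.1 + 4727·5.8 + 716·4.0 = 11160.2 + 5645.1 + 27416.6 + 2864 = 47085.9.
Divide by N: 47085.9 / 9986 = 4.7152... → 4.72.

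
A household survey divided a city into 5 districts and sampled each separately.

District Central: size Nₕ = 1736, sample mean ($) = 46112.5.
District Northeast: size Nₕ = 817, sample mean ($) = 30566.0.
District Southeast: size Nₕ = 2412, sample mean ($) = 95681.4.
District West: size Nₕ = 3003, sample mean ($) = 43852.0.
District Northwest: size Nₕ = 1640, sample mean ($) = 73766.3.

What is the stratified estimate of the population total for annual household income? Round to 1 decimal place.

588471546.8

Population total = Σ Nₕ·x̄ₕ (each stratum's size times its mean).
1736·46112.5 + 817·30566.0 + 2412·95681.4 + 3003·43852.0 + 1640·73766.3 = 80051300 + 24972422 + 230783536.8 + 131687556 + 120976732 = 588471546.8.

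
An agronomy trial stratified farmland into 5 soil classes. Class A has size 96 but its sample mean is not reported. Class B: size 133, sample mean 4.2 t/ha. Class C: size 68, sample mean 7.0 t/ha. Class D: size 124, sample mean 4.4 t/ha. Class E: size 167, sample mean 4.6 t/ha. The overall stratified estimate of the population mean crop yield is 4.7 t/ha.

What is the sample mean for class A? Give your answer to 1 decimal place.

4.3

Σ Nₕx̄ₕ = N·μ, so 96·x̄_A = 588·4.7 − (133·4.2 + 68·7.0 + 124·4.4 + 167·4.6).
= 2763.6 − 2348.4 = 415.2.
x̄_A = 415.2 / 96 = 4.325 → 4.3.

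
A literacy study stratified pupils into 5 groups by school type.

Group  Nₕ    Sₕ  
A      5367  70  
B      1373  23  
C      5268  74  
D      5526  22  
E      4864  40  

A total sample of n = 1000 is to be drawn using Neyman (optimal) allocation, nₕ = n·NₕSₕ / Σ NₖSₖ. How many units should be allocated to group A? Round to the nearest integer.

A: NₕSₕ = 5367·70 = 375690
B: NₕSₕ = 1373·23 = 31579
C: NₕSₕ = 5268·74 = 389832
D: NₕSₕ = 5526·22 = 121572
E: NₕSₕ = 4864·40 = 194560
Σ NₕSₕ = 1113233.
n_A = 1000·375690/1113233 = 337.477... → 337.

337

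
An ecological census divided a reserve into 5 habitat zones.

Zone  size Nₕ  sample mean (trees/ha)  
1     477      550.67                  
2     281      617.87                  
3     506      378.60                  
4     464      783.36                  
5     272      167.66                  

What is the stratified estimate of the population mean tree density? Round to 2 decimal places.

N = 477 + 281 + 506 + 464 + 272 = 2000.
Overall mean = Σ (Nₕ/N)·x̄ₕ — weight by population share, not a simple average.
Σ Nₕx̄ₕ = 477·550.67 + 281·617.87 + 506·378.60 + 464·783.36 + 272·167.66 = 262669.59 + 173621.47 + 191571.6 + 363479.04 + 45603.52 = 1036945.22.
Divide by N: 1036945.22 / 2000 = 518.4726... → 518.47.

518.47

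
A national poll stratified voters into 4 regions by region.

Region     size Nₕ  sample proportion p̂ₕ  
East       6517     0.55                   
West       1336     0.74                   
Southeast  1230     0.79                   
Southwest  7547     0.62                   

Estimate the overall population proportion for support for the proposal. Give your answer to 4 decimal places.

N = 6517 + 1336 + 1230 + 7547 = 16630.
Overall proportion = Σ (Nₕ/N)·p̂ₕ.
Σ Nₕp̂ₕ = 3584.35 + 988.64 + 971.7 + 4679.14 = 10223.83.
10223.83 / 16630 = 0.614782... → 0.6148.

0.6148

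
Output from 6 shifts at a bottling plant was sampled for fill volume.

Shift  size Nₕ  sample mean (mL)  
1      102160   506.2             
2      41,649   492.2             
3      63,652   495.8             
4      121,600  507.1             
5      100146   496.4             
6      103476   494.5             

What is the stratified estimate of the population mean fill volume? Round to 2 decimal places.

x̄_st = (Σ Nₕx̄ₕ) / (Σ Nₕ) = (102160·506.2 + 41649·492.2 + 63652·495.8 + 121600·507.1 + 100146·496.4 + 103476·494.5) / 532683
= 266316407.8 / 532683 = 499.9529... → 499.95.

499.95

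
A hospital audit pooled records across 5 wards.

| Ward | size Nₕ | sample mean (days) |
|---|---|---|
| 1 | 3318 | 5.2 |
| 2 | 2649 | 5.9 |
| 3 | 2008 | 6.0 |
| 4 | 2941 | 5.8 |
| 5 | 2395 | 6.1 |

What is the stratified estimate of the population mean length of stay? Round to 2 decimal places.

N = 3318 + 2649 + 2008 + 2941 + 2395 = 13311.
Overall mean = Σ (Nₕ/N)·x̄ₕ — weight by population share, not a simple average.
Σ Nₕx̄ₕ = 3318·5.2 + 2649·5.9 + 2008·6.0 + 2941·5.8 + 2395·6.1 = 17253.6 + 15629.1 + 12048 + 17057.8 + 14609.5 = 76598.
Divide by N: 76598 / 13311 = 5.7545... → 5.75.

5.75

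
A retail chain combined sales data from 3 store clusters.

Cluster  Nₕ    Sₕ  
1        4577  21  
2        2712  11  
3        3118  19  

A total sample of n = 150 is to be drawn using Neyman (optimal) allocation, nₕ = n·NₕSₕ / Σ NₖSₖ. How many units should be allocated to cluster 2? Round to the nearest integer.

Σ NₕSₕ = 4577·21 + 2712·11 + 3118·19 = 185191.
Share for 2: 29832/185191 = 0.16109.
n_2 = 150 × 0.16109 = 24.163... → 24.

24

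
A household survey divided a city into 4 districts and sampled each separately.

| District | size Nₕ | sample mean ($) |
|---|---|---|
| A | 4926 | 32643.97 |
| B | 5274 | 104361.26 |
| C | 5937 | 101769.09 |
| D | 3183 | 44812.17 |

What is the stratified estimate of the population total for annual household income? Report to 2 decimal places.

Estimate total by summing Nₕ·x̄ₕ over strata.
4926·32643.97 + 5274·104361.26 + 5937·101769.09 + 3183·44812.17 = 160804196.22 + 550401285.24 + 604203087.33 + 142637137.11 = 1458045705.90.

1458045705.90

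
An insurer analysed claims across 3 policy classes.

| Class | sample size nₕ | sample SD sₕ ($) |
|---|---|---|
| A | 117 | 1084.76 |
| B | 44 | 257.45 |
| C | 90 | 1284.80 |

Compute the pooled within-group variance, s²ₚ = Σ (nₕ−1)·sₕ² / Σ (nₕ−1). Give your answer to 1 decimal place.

1154278.4

A: (117−1)·1084.76² = 116·1176704.2576 = 136497693.8816
B: (44−1)·257.45² = 43·66280.5025 = 2850061.6075
C: (90−1)·1284.80² = 89·1650711.04 = 146913282.56
Numerator = 286261038.0491; denominator = Σ(nₕ−1) = 248.
s²ₚ = 286261038.0491/248 = 1154278.379... → 1154278.4.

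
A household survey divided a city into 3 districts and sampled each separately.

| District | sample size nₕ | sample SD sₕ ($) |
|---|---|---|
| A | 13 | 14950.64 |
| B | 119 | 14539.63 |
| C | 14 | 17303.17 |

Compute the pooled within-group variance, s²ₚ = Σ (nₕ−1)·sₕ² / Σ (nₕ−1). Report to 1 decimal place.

Degrees of freedom: 12 + 118 + 13 = 143.
Σ(nₕ−1)sₕ² = 12·223521636.4096 + 118·211400840.5369 + 13·299399692.0489 = 31519754816.9051.
s²ₚ = 31519754816.9051 / 143 = 220417865.852... → 220417865.9.

220417865.9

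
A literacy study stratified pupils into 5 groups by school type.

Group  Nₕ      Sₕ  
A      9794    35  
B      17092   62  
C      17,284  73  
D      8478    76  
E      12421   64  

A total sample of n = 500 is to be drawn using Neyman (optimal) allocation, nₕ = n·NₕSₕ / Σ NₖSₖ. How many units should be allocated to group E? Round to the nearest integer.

A: NₕSₕ = 9794·35 = 342790
B: NₕSₕ = 17092·62 = 1059704
C: NₕSₕ = 17284·73 = 1261732
D: NₕSₕ = 8478·76 = 644328
E: NₕSₕ = 12421·64 = 794944
Σ NₕSₕ = 4103498.
n_E = 500·794944/4103498 = 96.862... → 97.

97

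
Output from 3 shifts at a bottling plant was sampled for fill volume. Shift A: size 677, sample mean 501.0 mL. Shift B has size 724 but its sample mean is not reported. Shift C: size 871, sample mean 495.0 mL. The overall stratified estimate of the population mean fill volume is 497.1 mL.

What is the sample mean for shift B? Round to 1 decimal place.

496.0

Σ Nₕx̄ₕ = N·μ, so 724·x̄_B = 2272·497.1 − (677·501.0 + 871·495.0).
= 1129411.2 − 770322 = 359089.2.
x̄_B = 359089.2 / 724 = 495.980... → 496.0.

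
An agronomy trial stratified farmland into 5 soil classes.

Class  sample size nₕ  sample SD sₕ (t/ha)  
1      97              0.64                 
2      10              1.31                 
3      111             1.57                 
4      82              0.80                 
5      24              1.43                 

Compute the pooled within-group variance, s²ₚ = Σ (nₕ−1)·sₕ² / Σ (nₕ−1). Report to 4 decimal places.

1: (97−1)·0.64² = 96·0.4096 = 39.3216
2: (10−1)·1.31² = 9·1.7161 = 15.4449
3: (111−1)·1.57² = 110·2.4649 = 271.139
4: (82−1)·0.80² = 81·0.64 = 51.84
5: (24−1)·1.43² = 23·2.0449 = 47.0327
Numerator = 424.7782; denominator = Σ(nₕ−1) = 319.
s²ₚ = 424.7782/319 = 1.331593... → 1.3316.

1.3316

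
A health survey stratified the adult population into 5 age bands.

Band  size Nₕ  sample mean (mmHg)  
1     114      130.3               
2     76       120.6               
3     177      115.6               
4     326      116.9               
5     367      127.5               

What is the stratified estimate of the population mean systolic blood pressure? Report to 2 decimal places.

122.06

x̄_st = (Σ Nₕx̄ₕ) / (Σ Nₕ) = (114·130.3 + 76·120.6 + 177·115.6 + 326·116.9 + 367·127.5) / 1060
= 129382.9 / 1060 = 122.0593... → 122.06.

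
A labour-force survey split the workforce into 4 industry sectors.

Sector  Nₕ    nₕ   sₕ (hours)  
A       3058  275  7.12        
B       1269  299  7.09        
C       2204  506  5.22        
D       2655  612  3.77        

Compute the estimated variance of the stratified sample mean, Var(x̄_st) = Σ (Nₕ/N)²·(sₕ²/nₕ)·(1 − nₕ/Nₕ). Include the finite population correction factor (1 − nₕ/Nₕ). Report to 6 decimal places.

0.024926

N = 9186; Wₕ = Nₕ/N.
sector A: (3058/9186)²·7.12²/275·(1 − 275/3058) = 0.018591957
sector B: (1269/9186)²·7.09²/299·(1 − 299/1269) = 0.002452459
sector C: (2204/9186)²·5.22²/506·(1 − 506/2204) = 0.002388289
sector D: (2655/9186)²·3.77²/612·(1 − 612/2655) = 0.001492833
Sum = 0.024925538 → 0.024926.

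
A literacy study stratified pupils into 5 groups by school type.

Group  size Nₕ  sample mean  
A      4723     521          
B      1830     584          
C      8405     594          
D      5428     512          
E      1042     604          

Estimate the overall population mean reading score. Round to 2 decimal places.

x̄_st = (Σ Nₕx̄ₕ) / (Σ Nₕ) = (4723·521 + 1830·584 + 8405·594 + 5428·512 + 1042·604) / 21428
= 11930477 / 21428 = 556.7704... → 556.77.

556.77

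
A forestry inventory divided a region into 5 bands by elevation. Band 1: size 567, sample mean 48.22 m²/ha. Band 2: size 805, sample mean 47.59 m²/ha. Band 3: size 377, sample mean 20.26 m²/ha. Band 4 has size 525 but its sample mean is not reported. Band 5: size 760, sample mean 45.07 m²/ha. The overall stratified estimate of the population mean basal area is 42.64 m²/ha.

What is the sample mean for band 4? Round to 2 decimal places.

Σ Nₕx̄ₕ = N·μ, so 525·x̄_4 = 3034·42.64 − (567·48.22 + 805·47.59 + 377·20.26 + 760·45.07).
= 129369.76 − 107541.91 = 21827.85.
x̄_4 = 21827.85 / 525 = 41.5769... → 41.58.

41.58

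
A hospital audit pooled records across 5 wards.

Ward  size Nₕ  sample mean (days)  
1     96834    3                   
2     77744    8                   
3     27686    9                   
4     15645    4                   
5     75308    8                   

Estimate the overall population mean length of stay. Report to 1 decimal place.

6.2

x̄_st = (Σ Nₕx̄ₕ) / (Σ Nₕ) = (96834·3 + 77744·8 + 27686·9 + 15645·4 + 75308·8) / 293217
= 1826672 / 293217 = 6.230... → 6.2.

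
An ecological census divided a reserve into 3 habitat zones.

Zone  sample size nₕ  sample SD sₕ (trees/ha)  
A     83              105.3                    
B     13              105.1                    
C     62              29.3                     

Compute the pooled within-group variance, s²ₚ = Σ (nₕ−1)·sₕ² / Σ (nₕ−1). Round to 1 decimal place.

7059.0

Degrees of freedom: 82 + 12 + 61 = 155.
Σ(nₕ−1)sₕ² = 82·11088.09 + 12·11046.01 + 61·858.49 = 1094143.39.
s²ₚ = 1094143.39 / 155 = 7058.990... → 7059.0.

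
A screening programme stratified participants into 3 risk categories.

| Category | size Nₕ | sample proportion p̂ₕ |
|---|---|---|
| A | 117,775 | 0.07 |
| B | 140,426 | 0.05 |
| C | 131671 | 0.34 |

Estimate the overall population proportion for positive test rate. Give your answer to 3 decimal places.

0.154

Wₕ = Nₕ/N with N = 389872: 0.3021, 0.3602, 0.3377.
p̂_st = 0.3021·0.07 + 0.3602·0.05 + 0.3377·0.34 ≈ 0.15398... → 0.154.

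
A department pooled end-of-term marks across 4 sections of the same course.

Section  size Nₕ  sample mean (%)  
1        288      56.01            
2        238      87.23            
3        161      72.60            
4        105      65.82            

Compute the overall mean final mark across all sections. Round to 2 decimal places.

70.06

N = 288 + 238 + 161 + 105 = 792.
Overall mean = Σ (Nₕ/N)·x̄ₕ — weight by population share, not a simple average.
Σ Nₕx̄ₕ = 288·56.01 + 238·87.23 + 161·72.60 + 105·65.82 = 16130.88 + 20760.74 + 11688.6 + 6911.1 = 55491.32.
Divide by N: 55491.32 / 792 = 70.0648... → 70.06.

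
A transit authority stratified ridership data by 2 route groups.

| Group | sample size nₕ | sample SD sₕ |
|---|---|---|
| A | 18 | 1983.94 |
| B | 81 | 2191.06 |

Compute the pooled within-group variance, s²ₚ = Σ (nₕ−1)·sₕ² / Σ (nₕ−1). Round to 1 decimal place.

Degrees of freedom: 17 + 80 = 97.
Σ(nₕ−1)sₕ² = 17·3936017.9236 + 80·4800743.9236 = 450971818.5892.
s²ₚ = 450971818.5892 / 97 = 4649194.006... → 4649194.0.

4649194.0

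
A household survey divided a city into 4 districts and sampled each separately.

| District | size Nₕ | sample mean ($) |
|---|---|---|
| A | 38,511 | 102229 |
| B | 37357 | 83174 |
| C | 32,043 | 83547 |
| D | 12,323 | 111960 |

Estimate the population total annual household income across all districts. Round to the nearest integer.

Estimate total by summing Nₕ·x̄ₕ over strata.
38511·102229 + 37357·83174 + 32043·83547 + 12323·111960 = 3936941019 + 3107131118 + 2677096521 + 1379683080 = 11100851738.

11100851738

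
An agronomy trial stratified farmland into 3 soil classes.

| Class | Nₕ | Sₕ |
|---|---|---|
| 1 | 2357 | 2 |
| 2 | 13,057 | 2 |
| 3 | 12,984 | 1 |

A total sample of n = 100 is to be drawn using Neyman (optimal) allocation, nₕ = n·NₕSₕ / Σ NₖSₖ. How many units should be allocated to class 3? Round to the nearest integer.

1: NₕSₕ = 2357·2 = 4714
2: NₕSₕ = 13057·2 = 26114
3: NₕSₕ = 12984·1 = 12984
Σ NₕSₕ = 43812.
n_3 = 100·12984/43812 = 29.636... → 30.

30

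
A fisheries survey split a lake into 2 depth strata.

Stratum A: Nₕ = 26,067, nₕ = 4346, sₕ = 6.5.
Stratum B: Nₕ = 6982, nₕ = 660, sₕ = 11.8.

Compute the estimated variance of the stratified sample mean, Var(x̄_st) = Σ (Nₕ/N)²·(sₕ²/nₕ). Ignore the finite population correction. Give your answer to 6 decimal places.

N = 33049. Term for each stratum: Wₕ²sₕ²/nₕ.
Var(x̄_st) = 0.006047870 + 0.009415928 = 0.015463798 → 0.015464.

0.015464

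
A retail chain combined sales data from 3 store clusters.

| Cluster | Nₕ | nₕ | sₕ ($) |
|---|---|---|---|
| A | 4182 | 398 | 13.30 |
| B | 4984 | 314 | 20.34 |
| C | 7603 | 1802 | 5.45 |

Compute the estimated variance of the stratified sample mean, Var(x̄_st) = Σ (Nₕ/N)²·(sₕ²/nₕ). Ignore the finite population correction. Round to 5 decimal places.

N = 16769; Wₕ = Nₕ/N.
cluster A: (4182/16769)²·13.30²/398 = 0.02764228
cluster B: (4984/16769)²·20.34²/314 = 0.11638955
cluster C: (7603/16769)²·5.45²/1802 = 0.00338839
Sum = 0.14742023 → 0.14742.

0.14742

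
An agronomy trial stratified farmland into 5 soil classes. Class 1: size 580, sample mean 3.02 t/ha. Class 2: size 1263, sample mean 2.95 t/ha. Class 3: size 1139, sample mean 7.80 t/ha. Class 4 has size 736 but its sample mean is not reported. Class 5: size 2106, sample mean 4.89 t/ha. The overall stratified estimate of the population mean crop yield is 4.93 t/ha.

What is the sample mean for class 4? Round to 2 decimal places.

Σ Nₕx̄ₕ = N·μ, so 736·x̄_4 = 5824·4.93 − (580·3.02 + 1263·2.95 + 1139·7.80 + 2106·4.89).
= 28712.32 − 24659.99 = 4052.33.
x̄_4 = 4052.33 / 736 = 5.5059... → 5.51.

5.51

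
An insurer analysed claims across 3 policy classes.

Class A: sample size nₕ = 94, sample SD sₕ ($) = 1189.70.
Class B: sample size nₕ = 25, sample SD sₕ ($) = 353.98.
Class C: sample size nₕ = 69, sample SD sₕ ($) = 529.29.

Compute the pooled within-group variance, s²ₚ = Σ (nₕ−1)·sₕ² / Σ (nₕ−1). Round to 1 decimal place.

A: (94−1)·1189.70² = 93·1415386.09 = 131630906.37
B: (25−1)·353.98² = 24·125301.8404 = 3007244.1696
C: (69−1)·529.29² = 68·280147.9041 = 19050057.4788
Numerator = 153688208.0184; denominator = Σ(nₕ−1) = 185.
s²ₚ = 153688208.0184/185 = 830747.070... → 830747.1.

830747.1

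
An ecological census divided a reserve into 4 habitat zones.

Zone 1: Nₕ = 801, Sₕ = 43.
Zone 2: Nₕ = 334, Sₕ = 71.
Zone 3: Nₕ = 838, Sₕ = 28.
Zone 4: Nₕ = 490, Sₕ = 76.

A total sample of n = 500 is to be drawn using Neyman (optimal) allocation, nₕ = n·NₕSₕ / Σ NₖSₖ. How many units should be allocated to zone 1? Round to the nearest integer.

145

1: NₕSₕ = 801·43 = 34443
2: NₕSₕ = 334·71 = 23714
3: NₕSₕ = 838·28 = 23464
4: NₕSₕ = 490·76 = 37240
Σ NₕSₕ = 118861.
n_1 = 500·34443/118861 = 144.888... → 145.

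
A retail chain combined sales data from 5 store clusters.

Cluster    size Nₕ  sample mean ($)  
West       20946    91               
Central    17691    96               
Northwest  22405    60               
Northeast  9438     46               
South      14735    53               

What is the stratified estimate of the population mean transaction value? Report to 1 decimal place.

72.3

N = 85215; weights Wₕ = Nₕ/N = (0.2458, 0.2076, 0.2629, 0.1108, 0.1729).
x̄_st = Σ Wₕ·x̄ₕ = 0.2458·91 + 0.2076·96 + 0.2629·60 + 0.1108·46 + 0.1729·53 ≈ 72.333...
→ 72.3.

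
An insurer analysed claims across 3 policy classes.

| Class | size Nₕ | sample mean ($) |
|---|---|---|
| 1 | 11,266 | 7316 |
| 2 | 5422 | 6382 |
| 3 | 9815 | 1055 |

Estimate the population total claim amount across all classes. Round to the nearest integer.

1: 11266·7316 = 82422056
2: 5422·6382 = 34603204
3: 9815·1055 = 10354825
τ̂ = Σ Nₕx̄ₕ = 127380085.

127380085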